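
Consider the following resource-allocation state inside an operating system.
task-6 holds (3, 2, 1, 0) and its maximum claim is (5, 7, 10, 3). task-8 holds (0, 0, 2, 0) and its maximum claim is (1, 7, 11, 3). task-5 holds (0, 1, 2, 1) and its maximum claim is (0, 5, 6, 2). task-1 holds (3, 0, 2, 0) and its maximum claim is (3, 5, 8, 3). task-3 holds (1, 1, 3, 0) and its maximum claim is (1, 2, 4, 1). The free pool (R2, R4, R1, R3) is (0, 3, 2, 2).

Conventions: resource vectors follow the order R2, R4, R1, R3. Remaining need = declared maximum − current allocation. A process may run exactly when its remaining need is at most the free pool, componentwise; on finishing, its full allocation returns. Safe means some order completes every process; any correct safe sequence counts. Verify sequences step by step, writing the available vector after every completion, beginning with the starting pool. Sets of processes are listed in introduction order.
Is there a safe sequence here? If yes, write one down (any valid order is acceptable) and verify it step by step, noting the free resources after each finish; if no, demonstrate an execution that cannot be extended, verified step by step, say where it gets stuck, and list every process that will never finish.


SAFE, for example via the order task-3, task-5, task-1, task-6, task-8.
Key observation: task-5 marks the first exact bind of the order: its need (0, 4, 4, 1) fits the free (1, 4, 5, 2) with zero slack on a requested resource.
Verifying each step:
  pool = (0, 3, 2, 2)
  run task-3 (needs (0, 1, 1, 1), free (0, 3, 2, 2)); after release of (1, 1, 3, 0) the pool is (1, 4, 5, 2)
  run task-5 (needs (0, 4, 4, 1), free (1, 4, 5, 2)); after release of (0, 1, 2, 1) the pool is (1, 5, 7, 3)
  run task-1 (needs (0, 5, 6, 3), free (1, 5, 7, 3)); after release of (3, 0, 2, 0) the pool is (4, 5, 9, 3)
  run task-6 (needs (2, 5, 9, 3), free (4, 5, 9, 3)); after release of (3, 2, 1, 0) the pool is (7, 7, 10, 3)
  run task-8 (needs (1, 7, 9, 3), free (7, 7, 10, 3)); after release of (0, 0, 2, 0) the pool is (7, 7, 12, 3)


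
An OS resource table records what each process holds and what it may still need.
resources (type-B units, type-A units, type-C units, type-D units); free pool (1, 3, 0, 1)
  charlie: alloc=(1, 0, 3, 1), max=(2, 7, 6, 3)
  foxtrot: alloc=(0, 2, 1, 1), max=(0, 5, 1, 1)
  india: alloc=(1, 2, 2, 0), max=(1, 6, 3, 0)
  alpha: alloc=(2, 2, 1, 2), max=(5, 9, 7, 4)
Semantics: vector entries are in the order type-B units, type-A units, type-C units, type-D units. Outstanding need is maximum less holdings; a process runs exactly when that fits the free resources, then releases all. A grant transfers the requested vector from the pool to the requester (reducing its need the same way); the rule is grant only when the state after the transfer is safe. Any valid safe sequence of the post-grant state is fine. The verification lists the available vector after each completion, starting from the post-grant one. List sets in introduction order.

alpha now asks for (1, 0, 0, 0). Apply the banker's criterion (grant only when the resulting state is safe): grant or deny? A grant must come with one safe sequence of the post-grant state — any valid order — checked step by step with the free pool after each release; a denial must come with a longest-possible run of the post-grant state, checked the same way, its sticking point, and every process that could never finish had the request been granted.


GRANT. The post-grant state is safe; one safe sequence: foxtrot, india, charlie, alpha.
Key observation: the transfer keeps a workable pool ((0, 3, 0, 1)); foxtrot starts the safe sequence.
Check on the post-grant state, step by step:
  pool = (0, 3, 0, 1)
  run foxtrot (needs (0, 3, 0, 0), free (0, 3, 0, 1)); after release of (0, 2, 1, 1) the pool is (0, 5, 1, 2)
  run india (needs (0, 4, 1, 0), free (0, 5, 1, 2)); after release of (1, 2, 2, 0) the pool is (1, 7, 3, 2)
  run charlie (needs (1, 7, 3, 2), free (1, 7, 3, 2)); after release of (1, 0, 3, 1) the pool is (2, 7, 6, 3)
  run alpha (needs (2, 7, 6, 2), free (2, 7, 6, 3)); after release of (3, 2, 1, 2) the pool is (5, 9, 7, 5)


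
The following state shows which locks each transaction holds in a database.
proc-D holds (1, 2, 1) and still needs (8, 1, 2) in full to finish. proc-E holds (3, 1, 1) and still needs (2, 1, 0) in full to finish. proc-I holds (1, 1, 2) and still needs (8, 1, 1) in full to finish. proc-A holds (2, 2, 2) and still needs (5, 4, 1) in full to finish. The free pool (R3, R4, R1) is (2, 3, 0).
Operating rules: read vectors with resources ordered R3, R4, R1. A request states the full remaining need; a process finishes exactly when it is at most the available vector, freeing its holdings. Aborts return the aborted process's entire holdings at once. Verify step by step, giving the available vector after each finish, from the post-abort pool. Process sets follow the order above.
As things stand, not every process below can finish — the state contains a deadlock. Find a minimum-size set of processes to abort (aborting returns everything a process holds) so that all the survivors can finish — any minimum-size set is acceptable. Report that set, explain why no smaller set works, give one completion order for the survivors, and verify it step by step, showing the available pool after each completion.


The answer: abort proc-D.
Key observation: proc-I had no path to completion before; after the abort of proc-D ((1, 2, 1) returned), step 3 is where it fits.
Minimality: the empty abort set fails — the state is deadlocked as it stands.
One survivor order: proc-E, proc-A, proc-I. Walking it through (post-abort pool first):
  pool = (3, 5, 1)
  proc-E: need (2, 1, 0) fits (3, 5, 1); releases (3, 1, 1), pool now (6, 6, 2)
  proc-A: need (5, 4, 1) fits (6, 6, 2); releases (2, 2, 2), pool now (8, 8, 4)
  proc-I: need (8, 1, 1) fits (8, 8, 4); releases (1, 1, 2), pool now (9, 9, 6)


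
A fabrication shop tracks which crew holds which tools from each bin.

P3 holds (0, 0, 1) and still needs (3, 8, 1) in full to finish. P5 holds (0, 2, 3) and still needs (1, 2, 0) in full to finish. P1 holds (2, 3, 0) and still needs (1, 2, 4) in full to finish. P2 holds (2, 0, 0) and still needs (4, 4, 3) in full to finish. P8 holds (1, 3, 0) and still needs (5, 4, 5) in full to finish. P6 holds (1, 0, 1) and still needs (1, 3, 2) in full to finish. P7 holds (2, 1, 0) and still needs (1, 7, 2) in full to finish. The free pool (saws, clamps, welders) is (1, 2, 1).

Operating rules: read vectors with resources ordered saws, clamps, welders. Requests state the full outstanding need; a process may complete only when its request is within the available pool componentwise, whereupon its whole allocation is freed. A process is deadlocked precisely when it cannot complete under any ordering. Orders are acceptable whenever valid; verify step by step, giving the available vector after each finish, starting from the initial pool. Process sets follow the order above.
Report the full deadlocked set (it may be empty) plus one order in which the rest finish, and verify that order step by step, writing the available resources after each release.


The deadlocked set is empty.
Key observation: the pool covers P5 at once, and every later process fits after earlier releases.
One completion order for the rest: P5, P6, P1, P2, P8, P7, P3. Verifying each step:
  pool = (1, 2, 1)
  P5: need (1, 2, 0) fits (1, 2, 1); releases (0, 2, 3), pool now (1, 4, 4)
  P6: need (1, 3, 2) fits (1, 4, 4); releases (1, 0, 1), pool now (2, 4, 5)
  P1: need (1, 2, 4) fits (2, 4, 5); releases (2, 3, 0), pool now (4, 7, 5)
  P2: need (4, 4, 3) fits (4, 7, 5); releases (2, 0, 0), pool now (6, 7, 5)
  P8: need (5, 4, 5) fits (6, 7, 5); releases (1, 3, 0), pool now (7, 10, 5)
  P7: need (1, 7, 2) fits (7, 10, 5); releases (2, 1, 0), pool now (9, 11, 5)
  P3: need (3, 8, 1) fits (9, 11, 5); releases (0, 0, 1), pool now (9, 11, 6)


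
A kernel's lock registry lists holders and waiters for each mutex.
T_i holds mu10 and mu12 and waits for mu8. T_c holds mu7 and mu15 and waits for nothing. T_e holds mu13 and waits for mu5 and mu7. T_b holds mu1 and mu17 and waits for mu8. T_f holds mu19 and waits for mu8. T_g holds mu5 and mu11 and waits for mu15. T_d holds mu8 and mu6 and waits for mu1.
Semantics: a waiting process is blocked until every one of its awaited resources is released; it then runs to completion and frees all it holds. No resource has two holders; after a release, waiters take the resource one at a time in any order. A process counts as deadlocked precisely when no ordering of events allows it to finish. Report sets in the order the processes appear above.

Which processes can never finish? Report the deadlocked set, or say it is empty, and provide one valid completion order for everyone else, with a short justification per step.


Deadlocked set: T_i, T_b, T_f and T_d.
Key observation: nobody on the ring T_d -> T_b -> T_d can start until another member finishes, which never happens; T_i and T_f wait into the deadlock from upstream.
A valid finishing order for the others: T_c, T_g, T_e.
Check, step by step:
  T_c waits on nothing -> runs at once and releases mu7 and mu15
  run T_g (all its waits — mu15 — are resolved); releases mu5 and mu11
  run T_e (all its waits — mu5 and mu7 — are resolved); releases mu13


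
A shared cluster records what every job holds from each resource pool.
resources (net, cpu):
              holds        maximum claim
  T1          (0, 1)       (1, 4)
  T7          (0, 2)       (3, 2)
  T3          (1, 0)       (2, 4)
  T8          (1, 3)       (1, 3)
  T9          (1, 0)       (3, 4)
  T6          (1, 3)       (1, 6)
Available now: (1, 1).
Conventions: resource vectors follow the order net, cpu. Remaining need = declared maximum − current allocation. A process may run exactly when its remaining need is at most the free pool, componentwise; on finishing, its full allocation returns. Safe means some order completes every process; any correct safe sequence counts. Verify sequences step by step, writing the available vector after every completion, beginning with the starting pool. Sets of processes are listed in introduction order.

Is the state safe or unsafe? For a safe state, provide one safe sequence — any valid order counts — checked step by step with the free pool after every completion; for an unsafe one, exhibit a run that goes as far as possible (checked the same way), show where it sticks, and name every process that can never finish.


The state is SAFE; one workable sequence: T8, T9, T3, T7, T1, T6.
Key observation: T9 marks the first exact bind of the order: its need (2, 4) fits the free (2, 4) with zero slack on a requested resource.
Verifying each step:
  pool = (1, 1)
  run T8 (needs (0, 0), free (1, 1)); after release of (1, 3) the pool is (2, 4)
  run T9 (needs (2, 4), free (2, 4)); after release of (1, 0) the pool is (3, 4)
  run T3 (needs (1, 4), free (3, 4)); after release of (1, 0) the pool is (4, 4)
  run T7 (needs (3, 0), free (4, 4)); after release of (0, 2) the pool is (4, 6)
  run T1 (needs (1, 3), free (4, 6)); after release of (0, 1) the pool is (4, 7)
  run T6 (needs (0, 3), free (4, 7)); after release of (1, 3) the pool is (5, 10)


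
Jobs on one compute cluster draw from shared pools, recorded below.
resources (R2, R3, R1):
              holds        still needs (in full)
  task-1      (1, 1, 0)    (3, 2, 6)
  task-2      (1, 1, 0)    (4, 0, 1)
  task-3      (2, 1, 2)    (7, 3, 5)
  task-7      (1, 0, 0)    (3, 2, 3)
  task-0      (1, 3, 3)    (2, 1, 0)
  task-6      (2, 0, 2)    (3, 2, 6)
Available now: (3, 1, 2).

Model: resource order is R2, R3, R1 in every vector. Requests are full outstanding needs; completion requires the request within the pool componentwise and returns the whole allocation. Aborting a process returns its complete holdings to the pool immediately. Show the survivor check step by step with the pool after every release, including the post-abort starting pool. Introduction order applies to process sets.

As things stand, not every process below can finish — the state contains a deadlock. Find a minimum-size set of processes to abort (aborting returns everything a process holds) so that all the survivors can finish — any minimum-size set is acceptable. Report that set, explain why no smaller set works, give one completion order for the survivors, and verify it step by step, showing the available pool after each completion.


The answer: abort task-3.
Key observation: task-1 had no path to completion before; after the abort of task-3 ((2, 1, 2) returned), step 3 is where it fits.
Why nothing smaller works: aborting no one leaves the state deadlocked as given.
The survivors complete as task-2, task-0, task-1, task-7, task-6. Walking it through (starting from the post-abort pool):
  pool = (5, 2, 4)
  run task-2 (needs (4, 0, 1), free (5, 2, 4)); after release of (1, 1, 0) the pool is (6, 3, 4)
  run task-0 (needs (2, 1, 0), free (6, 3, 4)); after release of (1, 3, 3) the pool is (7, 6, 7)
  run task-1 (needs (3, 2, 6), free (7, 6, 7)); after release of (1, 1, 0) the pool is (8, 7, 7)
  run task-7 (needs (3, 2, 3), free (8, 7, 7)); after release of (1, 0, 0) the pool is (9, 7, 7)
  run task-6 (needs (3, 2, 6), free (9, 7, 7)); after release of (2, 0, 2) the pool is (11, 7, 9)


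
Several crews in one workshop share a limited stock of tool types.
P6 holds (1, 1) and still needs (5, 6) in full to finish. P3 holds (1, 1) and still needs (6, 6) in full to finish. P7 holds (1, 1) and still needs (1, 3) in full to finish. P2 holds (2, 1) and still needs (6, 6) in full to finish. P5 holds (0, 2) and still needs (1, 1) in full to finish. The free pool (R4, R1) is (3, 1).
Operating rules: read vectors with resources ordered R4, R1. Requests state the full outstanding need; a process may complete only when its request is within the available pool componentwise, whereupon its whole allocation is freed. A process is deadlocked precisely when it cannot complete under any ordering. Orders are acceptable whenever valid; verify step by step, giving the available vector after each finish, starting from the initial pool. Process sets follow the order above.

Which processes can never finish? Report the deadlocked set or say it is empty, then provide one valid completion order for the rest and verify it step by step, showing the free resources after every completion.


Deadlocked set: P6, P3 and P2.
Key observation: even finishing P5, P7 leaves just (4, 4) free — too little R4 for any of the remaining processes.
One completion order for the rest: P5, P7. Step-by-step check:
  pool = (3, 1)
  P5 needs (1, 1) <= (3, 1) -> finishes; pool += (0, 2) = (3, 3)
  P7 needs (1, 3) <= (3, 3) -> finishes; pool += (1, 1) = (4, 4)
The stuck group stays short no matter what:
  P6 cannot run: need (5, 6) vs free (4, 4) (insufficient R4 and R1)
  P3 cannot run: need (6, 6) vs free (4, 4) (insufficient R4 and R1)
  P2 cannot run: need (6, 6) vs free (4, 4) (insufficient R4 and R1)


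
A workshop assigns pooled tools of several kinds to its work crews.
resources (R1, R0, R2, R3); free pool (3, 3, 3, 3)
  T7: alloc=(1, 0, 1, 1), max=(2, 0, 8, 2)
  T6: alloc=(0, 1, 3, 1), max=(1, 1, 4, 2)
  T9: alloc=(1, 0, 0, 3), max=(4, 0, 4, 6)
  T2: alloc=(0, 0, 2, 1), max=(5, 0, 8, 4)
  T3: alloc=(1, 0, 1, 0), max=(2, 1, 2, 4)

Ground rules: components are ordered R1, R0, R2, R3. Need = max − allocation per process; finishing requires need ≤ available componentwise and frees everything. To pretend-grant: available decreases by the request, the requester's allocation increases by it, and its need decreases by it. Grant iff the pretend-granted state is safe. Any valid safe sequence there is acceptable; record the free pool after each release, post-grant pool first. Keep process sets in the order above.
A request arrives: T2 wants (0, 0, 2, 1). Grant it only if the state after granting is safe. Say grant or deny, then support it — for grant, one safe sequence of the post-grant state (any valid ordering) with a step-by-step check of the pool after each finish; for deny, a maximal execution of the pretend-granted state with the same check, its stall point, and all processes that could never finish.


GRANT: granting preserves safety; a valid post-grant sequence is T6, T9, T3, T2, T7.
Key observation: even at the reduced pool (3, 3, 1, 2), T6 fits immediately, so safety survives the grant.
Check on the post-grant state, step by step:
  pool = (3, 3, 1, 2)
  T6 needs (1, 0, 1, 1) <= (3, 3, 1, 2) -> finishes; pool += (0, 1, 3, 1) = (3, 4, 4, 3)
  T9 needs (3, 0, 4, 3) <= (3, 4, 4, 3) -> finishes; pool += (1, 0, 0, 3) = (4, 4, 4, 6)
  T3 needs (1, 1, 1, 4) <= (4, 4, 4, 6) -> finishes; pool += (1, 0, 1, 0) = (5, 4, 5, 6)
  T2 needs (5, 0, 4, 2) <= (5, 4, 5, 6) -> finishes; pool += (0, 0, 4, 2) = (5, 4, 9, 8)
  T7 needs (1, 0, 7, 1) <= (5, 4, 9, 8) -> finishes; pool += (1, 0, 1, 1) = (6, 4, 10, 9)


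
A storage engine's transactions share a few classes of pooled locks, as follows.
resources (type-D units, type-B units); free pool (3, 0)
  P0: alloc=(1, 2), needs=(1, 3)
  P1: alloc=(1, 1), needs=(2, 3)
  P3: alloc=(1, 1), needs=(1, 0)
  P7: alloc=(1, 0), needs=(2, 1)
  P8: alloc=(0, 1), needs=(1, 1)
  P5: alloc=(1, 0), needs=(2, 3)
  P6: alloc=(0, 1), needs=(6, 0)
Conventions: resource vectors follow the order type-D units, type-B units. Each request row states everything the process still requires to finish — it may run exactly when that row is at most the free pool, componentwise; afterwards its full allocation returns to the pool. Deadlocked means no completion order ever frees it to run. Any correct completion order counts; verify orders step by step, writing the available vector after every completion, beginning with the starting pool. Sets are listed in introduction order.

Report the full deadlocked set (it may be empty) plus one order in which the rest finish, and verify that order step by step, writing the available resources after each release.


Deadlocked: P0, P1, P5 and P6.
Key observation: after P3, P7, P8 the pool peaks at (5, 2), and each blocked process is short somewhere: P0 on type-B units; P1 on type-B units; P5 on type-B units; P6 on type-D units.
A valid finishing order for the others: P3, P7, P8. Verifying each step:
  pool = (3, 0)
  P3: need (1, 0) fits (3, 0); releases (1, 1), pool now (4, 1)
  P7: need (2, 1) fits (4, 1); releases (1, 0), pool now (5, 1)
  P8: need (1, 1) fits (5, 1); releases (0, 1), pool now (5, 2)
The stuck group stays short no matter what:
  P0 still needs (1, 3) but only (5, 2) is free — short on type-B units
  P1 still needs (2, 3) but only (5, 2) is free — short on type-B units
  P5 still needs (2, 3) but only (5, 2) is free — short on type-B units
  P6 still needs (6, 0) but only (5, 2) is free — short on type-D units


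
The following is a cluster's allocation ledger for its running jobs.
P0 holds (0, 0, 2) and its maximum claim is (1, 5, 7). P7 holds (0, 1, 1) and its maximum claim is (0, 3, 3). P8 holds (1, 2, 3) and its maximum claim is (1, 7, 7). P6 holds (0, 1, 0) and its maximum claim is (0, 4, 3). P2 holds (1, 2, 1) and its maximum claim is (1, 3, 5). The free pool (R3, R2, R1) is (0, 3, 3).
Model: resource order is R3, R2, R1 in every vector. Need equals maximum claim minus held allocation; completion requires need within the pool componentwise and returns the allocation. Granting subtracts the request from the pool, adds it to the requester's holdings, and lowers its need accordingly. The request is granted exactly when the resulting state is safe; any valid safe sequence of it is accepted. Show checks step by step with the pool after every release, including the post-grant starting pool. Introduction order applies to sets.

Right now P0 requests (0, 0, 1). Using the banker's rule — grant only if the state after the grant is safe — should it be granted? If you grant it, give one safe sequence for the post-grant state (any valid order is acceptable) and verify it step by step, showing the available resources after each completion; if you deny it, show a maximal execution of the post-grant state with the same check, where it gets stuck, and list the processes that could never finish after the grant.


DENY. Granting would leave the state unsafe.
Key observation: after P7, P6 complete, (0, 5, 3) is the best the pool ever gets, yet each leftover process wants more R1.
Pretend the grant happened; the run P7, P6 goes as far as possible. Check, step by step:
  pool = (0, 3, 2)
  P7: need (0, 2, 2) fits (0, 3, 2); releases (0, 1, 1), pool now (0, 4, 3)
  P6: need (0, 3, 3) fits (0, 4, 3); releases (0, 1, 0), pool now (0, 5, 3)
  P0 cannot run: need (1, 5, 4) vs free (0, 5, 3) (insufficient R3 and R1)
  P8 cannot run: need (0, 5, 4) vs free (0, 5, 3) (insufficient R1)
  P2 cannot run: need (0, 1, 4) vs free (0, 5, 3) (insufficient R1)
Processes that could never finish after the grant: P0, P8 and P2.


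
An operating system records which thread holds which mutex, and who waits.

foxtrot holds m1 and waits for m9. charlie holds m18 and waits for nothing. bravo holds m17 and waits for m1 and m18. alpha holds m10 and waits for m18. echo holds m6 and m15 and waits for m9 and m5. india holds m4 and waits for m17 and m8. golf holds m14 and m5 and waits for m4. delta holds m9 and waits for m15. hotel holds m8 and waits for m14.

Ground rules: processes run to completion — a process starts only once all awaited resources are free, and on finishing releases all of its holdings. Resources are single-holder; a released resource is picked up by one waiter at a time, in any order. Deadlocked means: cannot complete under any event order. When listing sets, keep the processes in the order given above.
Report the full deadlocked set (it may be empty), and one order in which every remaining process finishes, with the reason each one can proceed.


The deadlocked set is foxtrot, bravo, echo, india, golf, delta and hotel.
Key observation: along foxtrot -> delta -> echo -> golf -> india -> bravo -> foxtrot, each member waits on what the next one holds — a deadlock; hotel is caught in further circular waits.
The rest can finish in the order charlie, alpha.
Verifying each step:
  charlie: no waits; runs immediately, freeing m18
  run alpha (all its waits — m18 — are resolved); releases m10


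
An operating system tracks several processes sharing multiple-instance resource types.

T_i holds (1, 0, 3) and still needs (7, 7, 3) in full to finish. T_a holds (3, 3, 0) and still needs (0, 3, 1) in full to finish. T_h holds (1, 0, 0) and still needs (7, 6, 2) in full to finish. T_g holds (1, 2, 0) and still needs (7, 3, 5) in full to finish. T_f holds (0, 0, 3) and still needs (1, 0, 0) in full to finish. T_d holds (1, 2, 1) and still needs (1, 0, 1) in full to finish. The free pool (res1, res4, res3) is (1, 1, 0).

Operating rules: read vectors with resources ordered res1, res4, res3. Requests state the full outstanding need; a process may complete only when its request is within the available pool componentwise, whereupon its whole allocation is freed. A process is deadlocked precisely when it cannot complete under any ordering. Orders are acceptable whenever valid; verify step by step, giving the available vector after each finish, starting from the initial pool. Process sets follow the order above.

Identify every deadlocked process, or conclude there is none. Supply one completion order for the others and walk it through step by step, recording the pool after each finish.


Deadlocked set: T_i, T_h and T_g.
Key observation: T_f, T_d, T_a can finish, but then (5, 6, 4) is all there is, and the blocked group's res1 demands exceed it.
The rest can finish in the order T_f, T_d, T_a. Verifying each step:
  pool = (1, 1, 0)
  T_f: need (1, 0, 0) fits (1, 1, 0); releases (0, 0, 3), pool now (1, 1, 3)
  T_d: need (1, 0, 1) fits (1, 1, 3); releases (1, 2, 1), pool now (2, 3, 4)
  T_a: need (0, 3, 1) fits (2, 3, 4); releases (3, 3, 0), pool now (5, 6, 4)
The stuck group stays short no matter what:
  T_i still needs (7, 7, 3) but only (5, 6, 4) is free — short on res1 and res4
  T_h still needs (7, 6, 2) but only (5, 6, 4) is free — short on res1
  T_g still needs (7, 3, 5) but only (5, 6, 4) is free — short on res1 and res3


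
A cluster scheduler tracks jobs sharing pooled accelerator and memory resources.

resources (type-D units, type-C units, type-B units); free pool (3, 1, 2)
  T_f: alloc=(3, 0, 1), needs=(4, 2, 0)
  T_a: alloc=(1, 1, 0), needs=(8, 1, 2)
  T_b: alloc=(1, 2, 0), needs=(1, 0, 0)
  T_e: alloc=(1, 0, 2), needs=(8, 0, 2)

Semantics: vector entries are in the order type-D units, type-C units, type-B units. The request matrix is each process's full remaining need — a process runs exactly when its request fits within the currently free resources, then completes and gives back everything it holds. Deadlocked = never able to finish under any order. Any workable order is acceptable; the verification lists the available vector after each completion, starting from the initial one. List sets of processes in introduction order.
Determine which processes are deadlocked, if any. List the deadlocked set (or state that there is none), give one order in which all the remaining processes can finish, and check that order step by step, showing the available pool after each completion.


The deadlocked set is T_a and T_e.
Key observation: even finishing T_b, T_f leaves just (7, 3, 3) free — too little type-D units for any of the remaining processes.
One completion order for the rest: T_b, T_f. Check, step by step:
  pool = (3, 1, 2)
  run T_b (needs (1, 0, 0), free (3, 1, 2)); after release of (1, 2, 0) the pool is (4, 3, 2)
  run T_f (needs (4, 2, 0), free (4, 3, 2)); after release of (3, 0, 1) the pool is (7, 3, 3)
The blocked processes can never fit:
  T_a still needs (8, 1, 2) but only (7, 3, 3) is free — short on type-D units
  T_e still needs (8, 0, 2) but only (7, 3, 3) is free — short on type-D units


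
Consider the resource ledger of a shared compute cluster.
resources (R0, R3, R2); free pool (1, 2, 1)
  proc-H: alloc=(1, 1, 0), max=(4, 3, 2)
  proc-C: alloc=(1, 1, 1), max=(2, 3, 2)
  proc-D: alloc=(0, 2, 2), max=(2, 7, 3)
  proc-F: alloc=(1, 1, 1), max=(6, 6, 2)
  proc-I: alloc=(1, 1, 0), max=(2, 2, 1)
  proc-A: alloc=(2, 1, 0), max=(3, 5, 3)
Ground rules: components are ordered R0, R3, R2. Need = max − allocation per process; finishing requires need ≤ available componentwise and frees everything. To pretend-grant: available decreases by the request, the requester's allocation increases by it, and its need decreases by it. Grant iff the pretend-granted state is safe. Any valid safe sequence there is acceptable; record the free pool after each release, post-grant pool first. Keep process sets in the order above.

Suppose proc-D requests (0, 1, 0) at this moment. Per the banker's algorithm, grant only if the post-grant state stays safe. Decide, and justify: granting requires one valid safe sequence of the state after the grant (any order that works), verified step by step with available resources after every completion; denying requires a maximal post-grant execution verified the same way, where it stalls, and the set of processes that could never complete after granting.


GRANT. The post-grant state is safe; one safe sequence: proc-I, proc-C, proc-H, proc-D, proc-A, proc-F.
Key observation: after the grant the pool drops to (1, 1, 1), which still lets proc-I finish first and unwind the rest.
Check on the post-grant state, step by step:
  pool = (1, 1, 1)
  proc-I needs (1, 1, 1) <= (1, 1, 1) -> finishes; pool += (1, 1, 0) = (2, 2, 1)
  proc-C needs (1, 2, 1) <= (2, 2, 1) -> finishes; pool += (1, 1, 1) = (3, 3, 2)
  proc-H needs (3, 2, 2) <= (3, 3, 2) -> finishes; pool += (1, 1, 0) = (4, 4, 2)
  proc-D needs (2, 4, 1) <= (4, 4, 2) -> finishes; pool += (0, 3, 2) = (4, 7, 4)
  proc-A needs (1, 4, 3) <= (4, 7, 4) -> finishes; pool += (2, 1, 0) = (6, 8, 4)
  proc-F needs (5, 5, 1) <= (6, 8, 4) -> finishes; pool += (1, 1, 1) = (7, 9, 5)


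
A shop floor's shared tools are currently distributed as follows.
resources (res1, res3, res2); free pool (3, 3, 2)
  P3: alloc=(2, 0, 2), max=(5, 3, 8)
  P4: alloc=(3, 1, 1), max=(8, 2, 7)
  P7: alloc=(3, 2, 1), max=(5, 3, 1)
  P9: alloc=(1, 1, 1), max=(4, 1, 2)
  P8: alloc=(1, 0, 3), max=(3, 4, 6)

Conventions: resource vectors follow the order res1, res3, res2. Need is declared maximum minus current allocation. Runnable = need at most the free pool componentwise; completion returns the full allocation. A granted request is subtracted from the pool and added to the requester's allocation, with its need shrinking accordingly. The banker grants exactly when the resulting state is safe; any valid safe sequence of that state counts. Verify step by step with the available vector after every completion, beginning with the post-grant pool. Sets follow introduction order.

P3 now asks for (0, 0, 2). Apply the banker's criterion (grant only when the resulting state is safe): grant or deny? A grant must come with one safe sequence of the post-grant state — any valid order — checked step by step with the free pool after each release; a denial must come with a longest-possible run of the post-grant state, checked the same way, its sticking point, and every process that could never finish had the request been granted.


DENY. Granting would leave the state unsafe.
Key observation: res2 is the bottleneck — with P7, P9 done the pool holds (7, 6, 2), short of every remaining need.
After a pretend grant, a maximal execution: P7, P9 — then nothing else fits. Step-by-step check:
  pool = (3, 3, 0)
  P7 needs (2, 1, 0) <= (3, 3, 0) -> finishes; pool += (3, 2, 1) = (6, 5, 1)
  P9 needs (3, 0, 1) <= (6, 5, 1) -> finishes; pool += (1, 1, 1) = (7, 6, 2)
  blocked: P3 wants (3, 3, 4), pool (7, 6, 2) — not enough res2
  blocked: P4 wants (5, 1, 6), pool (7, 6, 2) — not enough res2
  blocked: P8 wants (2, 4, 3), pool (7, 6, 2) — not enough res2
Processes that could never finish after the grant: P3, P4 and P8.


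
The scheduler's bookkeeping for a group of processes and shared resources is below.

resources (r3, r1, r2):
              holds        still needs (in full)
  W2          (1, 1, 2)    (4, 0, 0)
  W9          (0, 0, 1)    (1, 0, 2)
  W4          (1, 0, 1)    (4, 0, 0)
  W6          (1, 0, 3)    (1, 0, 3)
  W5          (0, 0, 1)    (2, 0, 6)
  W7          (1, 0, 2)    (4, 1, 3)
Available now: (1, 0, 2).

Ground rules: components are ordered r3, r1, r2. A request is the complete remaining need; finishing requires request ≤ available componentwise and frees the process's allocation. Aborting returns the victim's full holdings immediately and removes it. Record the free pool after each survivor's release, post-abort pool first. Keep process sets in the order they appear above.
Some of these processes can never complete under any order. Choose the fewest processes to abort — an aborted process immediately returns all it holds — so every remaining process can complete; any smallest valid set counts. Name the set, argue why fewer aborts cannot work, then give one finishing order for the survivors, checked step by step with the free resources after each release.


The answer: abort W2 and W7.
Key observation: W4 could never have finished before the abort; with (2, 1, 4) returned by W2 and W7, it fits at step 4.
Why nothing smaller works — every single abort fails: W2 alone leaves W4 blocked (short on r3); W9 alone leaves W2 blocked (short on r3); W4 alone leaves W2 blocked (short on r3); W6 alone leaves W2 blocked (short on r3); W5 alone leaves W2 blocked (short on r3); W7 alone leaves W2 blocked (short on r3).
The survivors complete as W5, W6, W9, W4. Verifying each step (starting from the post-abort pool):
  pool = (3, 1, 6)
  W5: need (2, 0, 6) fits (3, 1, 6); releases (0, 0, 1), pool now (3, 1, 7)
  W6: need (1, 0, 3) fits (3, 1, 7); releases (1, 0, 3), pool now (4, 1, 10)
  W9: need (1, 0, 2) fits (4, 1, 10); releases (0, 0, 1), pool now (4, 1, 11)
  W4: need (4, 0, 0) fits (4, 1, 11); releases (1, 0, 1), pool now (5, 1, 12)


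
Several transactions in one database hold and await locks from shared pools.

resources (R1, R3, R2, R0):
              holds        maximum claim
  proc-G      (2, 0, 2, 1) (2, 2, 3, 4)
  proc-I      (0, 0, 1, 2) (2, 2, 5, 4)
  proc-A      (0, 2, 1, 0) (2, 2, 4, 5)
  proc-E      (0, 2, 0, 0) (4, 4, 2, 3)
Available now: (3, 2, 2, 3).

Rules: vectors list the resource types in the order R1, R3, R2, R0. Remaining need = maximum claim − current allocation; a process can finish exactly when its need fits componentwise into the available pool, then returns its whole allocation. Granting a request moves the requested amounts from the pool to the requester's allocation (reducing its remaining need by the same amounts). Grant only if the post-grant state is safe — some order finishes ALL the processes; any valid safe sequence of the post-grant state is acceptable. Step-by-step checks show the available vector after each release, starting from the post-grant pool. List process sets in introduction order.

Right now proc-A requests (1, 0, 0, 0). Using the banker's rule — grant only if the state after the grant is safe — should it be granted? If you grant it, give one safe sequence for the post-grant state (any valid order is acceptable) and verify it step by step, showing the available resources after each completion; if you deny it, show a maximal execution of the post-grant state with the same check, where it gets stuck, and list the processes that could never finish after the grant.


GRANT — the state after the grant stays safe, e.g. via proc-G, proc-E, proc-I, proc-A.
Key observation: the grant leaves (2, 2, 2, 3) free — enough for proc-G, whose release restarts the cascade.
Verifying the post-grant state step by step:
  pool = (2, 2, 2, 3)
  proc-G: need (0, 2, 1, 3) fits (2, 2, 2, 3); releases (2, 0, 2, 1), pool now (4, 2, 4, 4)
  proc-E: need (4, 2, 2, 3) fits (4, 2, 4, 4); releases (0, 2, 0, 0), pool now (4, 4, 4, 4)
  proc-I: need (2, 2, 4, 2) fits (4, 4, 4, 4); releases (0, 0, 1, 2), pool now (4, 4, 5, 6)
  proc-A: need (1, 0, 3, 5) fits (4, 4, 5, 6); releases (1, 2, 1, 0), pool now (5, 6, 6, 6)


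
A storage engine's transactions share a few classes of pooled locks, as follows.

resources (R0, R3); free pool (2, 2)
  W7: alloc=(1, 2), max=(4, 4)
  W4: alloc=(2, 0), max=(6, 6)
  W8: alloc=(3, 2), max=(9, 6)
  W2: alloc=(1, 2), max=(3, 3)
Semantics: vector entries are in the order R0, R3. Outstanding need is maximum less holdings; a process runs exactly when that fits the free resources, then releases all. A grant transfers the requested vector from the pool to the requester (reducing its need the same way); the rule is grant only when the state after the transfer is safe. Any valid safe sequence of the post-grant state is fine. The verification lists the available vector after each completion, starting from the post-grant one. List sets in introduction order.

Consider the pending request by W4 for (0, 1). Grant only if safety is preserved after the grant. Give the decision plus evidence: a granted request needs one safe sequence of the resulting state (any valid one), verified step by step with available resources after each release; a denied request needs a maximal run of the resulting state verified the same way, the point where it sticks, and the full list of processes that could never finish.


GRANT: granting preserves safety; a valid post-grant sequence is W2, W7, W4, W8.
Key observation: even at the reduced pool (2, 1), W2 fits immediately, so safety survives the grant.
Step-by-step check of the post-grant state:
  pool = (2, 1)
  W2 needs (2, 1) <= (2, 1) -> finishes; pool += (1, 2) = (3, 3)
  W7 needs (3, 2) <= (3, 3) -> finishes; pool += (1, 2) = (4, 5)
  W4 needs (4, 5) <= (4, 5) -> finishes; pool += (2, 1) = (6, 6)
  W8 needs (6, 4) <= (6, 6) -> finishes; pool += (3, 2) = (9, 8)


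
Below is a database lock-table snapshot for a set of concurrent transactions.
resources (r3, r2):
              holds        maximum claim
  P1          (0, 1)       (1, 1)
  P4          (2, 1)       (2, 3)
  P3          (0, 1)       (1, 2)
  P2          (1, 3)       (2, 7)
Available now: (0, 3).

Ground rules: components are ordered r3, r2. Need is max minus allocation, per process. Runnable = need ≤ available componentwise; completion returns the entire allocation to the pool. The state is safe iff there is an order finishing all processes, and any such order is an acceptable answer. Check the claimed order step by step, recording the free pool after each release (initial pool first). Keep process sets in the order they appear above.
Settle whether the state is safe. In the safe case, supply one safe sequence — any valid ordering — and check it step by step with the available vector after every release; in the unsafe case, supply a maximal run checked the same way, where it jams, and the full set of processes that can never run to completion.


SAFE — a valid safe sequence is P4, P3, P2, P1.
Key observation: nothing binds to the last unit here — the tightest requested-resource margin is 1, first seen at P4 ((0, 2) against (0, 3)).
Verifying each step:
  pool = (0, 3)
  P4 needs (0, 2) <= (0, 3) -> finishes; pool += (2, 1) = (2, 4)
  P3 needs (1, 1) <= (2, 4) -> finishes; pool += (0, 1) = (2, 5)
  P2 needs (1, 4) <= (2, 5) -> finishes; pool += (1, 3) = (3, 8)
  P1 needs (1, 0) <= (3, 8) -> finishes; pool += (0, 1) = (3, 9)


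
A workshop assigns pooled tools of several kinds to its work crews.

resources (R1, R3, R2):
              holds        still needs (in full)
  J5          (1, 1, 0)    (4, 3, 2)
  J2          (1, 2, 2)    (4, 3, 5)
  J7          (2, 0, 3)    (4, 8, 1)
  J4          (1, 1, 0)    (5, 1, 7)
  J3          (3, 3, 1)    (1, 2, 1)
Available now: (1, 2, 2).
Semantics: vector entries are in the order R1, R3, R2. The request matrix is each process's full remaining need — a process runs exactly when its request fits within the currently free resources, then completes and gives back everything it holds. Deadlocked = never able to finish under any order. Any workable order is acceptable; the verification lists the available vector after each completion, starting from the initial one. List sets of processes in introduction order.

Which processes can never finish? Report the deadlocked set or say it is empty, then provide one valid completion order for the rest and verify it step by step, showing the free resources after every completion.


The deadlocked set is J2, J7 and J4.
Key observation: after J3, J5 the pool peaks at (5, 6, 3), and each blocked process is short somewhere: J2 on R2; J7 on R3; J4 on R2.
The rest can finish in the order J3, J5. Walking it through:
  pool = (1, 2, 2)
  J3 needs (1, 2, 1) <= (1, 2, 2) -> finishes; pool += (3, 3, 1) = (4, 5, 3)
  J5 needs (4, 3, 2) <= (4, 5, 3) -> finishes; pool += (1, 1, 0) = (5, 6, 3)
The stuck group stays short no matter what:
  J2 still needs (4, 3, 5) but only (5, 6, 3) is free — short on R2
  J7 still needs (4, 8, 1) but only (5, 6, 3) is free — short on R3
  J4 still needs (5, 1, 7) but only (5, 6, 3) is free — short on R2


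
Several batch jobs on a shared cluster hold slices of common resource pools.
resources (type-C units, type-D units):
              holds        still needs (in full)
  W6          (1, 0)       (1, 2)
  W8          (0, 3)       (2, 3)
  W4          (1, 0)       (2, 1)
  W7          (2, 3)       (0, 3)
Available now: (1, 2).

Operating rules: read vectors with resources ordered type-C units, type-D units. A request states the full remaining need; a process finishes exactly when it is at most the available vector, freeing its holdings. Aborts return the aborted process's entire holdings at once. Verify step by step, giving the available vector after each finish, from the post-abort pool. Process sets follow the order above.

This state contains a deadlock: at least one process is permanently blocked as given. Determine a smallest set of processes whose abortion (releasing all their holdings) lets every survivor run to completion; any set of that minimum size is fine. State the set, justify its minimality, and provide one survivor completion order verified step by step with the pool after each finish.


Abort W8.
Key observation: aborting W8 returns (0, 3), and W7 — hopeless before — runs at step 1 with the returned capacity in the pool.
No smaller set exists: with zero aborts the deadlock remains.
The survivors complete as W7, W6, W4. Check, step by step (starting from the post-abort pool):
  pool = (1, 5)
  run W7 (needs (0, 3), free (1, 5)); after release of (2, 3) the pool is (3, 8)
  run W6 (needs (1, 2), free (3, 8)); after release of (1, 0) the pool is (4, 8)
  run W4 (needs (2, 1), free (4, 8)); after release of (1, 0) the pool is (5, 8)
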